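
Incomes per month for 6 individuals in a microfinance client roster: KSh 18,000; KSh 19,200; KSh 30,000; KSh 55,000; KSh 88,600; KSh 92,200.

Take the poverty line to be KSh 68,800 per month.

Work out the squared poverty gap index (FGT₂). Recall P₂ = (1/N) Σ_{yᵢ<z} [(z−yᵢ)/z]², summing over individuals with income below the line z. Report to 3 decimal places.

Incomes under z: KSh 18,000, KSh 19,200, KSh 30,000, KSh 55,000 (q = 4 of N = 6).
Gap ratios (z−y)/z: (68800−18000)/68800 = 0.7384; (68800−19200)/68800 = 0.7209; (68800−30000)/68800 = 0.5640; (68800−55000)/68800 = 0.2006.
Squared: 0.5452; 0.5197; 0.3180; 0.0402.
Sum = 1.423210; P₂ = 1.423210 / 6 = 0.237.

0.237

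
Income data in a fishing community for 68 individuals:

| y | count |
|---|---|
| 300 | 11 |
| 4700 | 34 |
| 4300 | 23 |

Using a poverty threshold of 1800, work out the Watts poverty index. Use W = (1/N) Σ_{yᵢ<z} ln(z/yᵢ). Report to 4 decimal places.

0.2898

Below the line: 11×300 (q = 11 of N = 68).
Log gaps: ln(1800/300) = 1.7918 (×11).
W = 19.709354 / 68 = 0.2898.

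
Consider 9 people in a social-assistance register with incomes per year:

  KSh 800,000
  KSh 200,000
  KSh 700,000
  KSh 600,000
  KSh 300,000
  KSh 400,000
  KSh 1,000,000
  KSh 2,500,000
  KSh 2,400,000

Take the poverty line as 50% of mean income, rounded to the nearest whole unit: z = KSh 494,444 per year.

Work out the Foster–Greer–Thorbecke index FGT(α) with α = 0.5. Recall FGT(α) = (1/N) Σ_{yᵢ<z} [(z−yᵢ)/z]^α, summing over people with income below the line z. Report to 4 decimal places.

Below the line: KSh 200,000, KSh 300,000, KSh 400,000 (q = 3 of N = 9).
Relative gaps: (494444−200000)/494444 = 0.5955; (494444−300000)/494444 = 0.3933; (494444−400000)/494444 = 0.1910.
Raised to α = 0.5: 0.77169; 0.62710; 0.43705.
Sum = 1.835840; FGT(0.5) = 1.835840 / 9 = 0.2040.

0.2040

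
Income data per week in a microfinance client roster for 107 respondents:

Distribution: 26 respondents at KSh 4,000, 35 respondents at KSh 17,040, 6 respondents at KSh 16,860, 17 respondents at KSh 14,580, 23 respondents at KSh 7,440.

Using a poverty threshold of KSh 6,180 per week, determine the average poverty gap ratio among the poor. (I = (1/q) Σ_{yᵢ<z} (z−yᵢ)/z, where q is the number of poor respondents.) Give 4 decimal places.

Incomes under z: 26×KSh 4,000 (q = 26 of N = 107).
Shortfall ratios (z−y)/z: 0.3528 (×26); sum = 9.171521.
The income-gap ratio divides by q (the poor only): 9.171521 / 26 = 0.3528.

0.3528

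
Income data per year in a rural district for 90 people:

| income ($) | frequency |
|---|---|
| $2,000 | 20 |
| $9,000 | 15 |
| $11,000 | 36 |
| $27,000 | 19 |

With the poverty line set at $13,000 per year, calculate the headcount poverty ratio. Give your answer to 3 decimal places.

0.789

71 of the 90 people have income below $13,000.
H = 71/90 = 0.789.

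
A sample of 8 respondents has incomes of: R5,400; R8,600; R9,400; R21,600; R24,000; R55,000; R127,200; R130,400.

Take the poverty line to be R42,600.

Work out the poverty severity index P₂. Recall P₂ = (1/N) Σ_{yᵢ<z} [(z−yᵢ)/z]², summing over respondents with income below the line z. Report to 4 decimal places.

Incomes under z: R5,400, R8,600, R9,400, R21,600, R24,000 (q = 5 of N = 8).
Normalized shortfalls: (42600−5400)/42600 = 0.8732; (42600−8600)/42600 = 0.7981; (42600−9400)/42600 = 0.7793; (42600−21600)/42600 = 0.4930; (42600−24000)/42600 = 0.4366.
Squared: 0.7625; 0.6370; 0.6074; 0.2430; 0.1906.
Sum = 2.440565; P₂ = 2.440565 / 8 = 0.3051.

0.3051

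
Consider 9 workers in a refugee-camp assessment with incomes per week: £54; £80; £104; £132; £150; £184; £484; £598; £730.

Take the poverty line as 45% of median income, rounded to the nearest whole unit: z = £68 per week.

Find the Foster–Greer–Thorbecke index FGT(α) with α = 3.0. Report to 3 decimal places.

Below the line: £54 (q = 1 of N = 9).
Gap ratios (z−y)/z: (68−54)/68 = 0.2059.
Raised to α = 3.0: 0.00873.
Sum = 0.008727; FGT(3.0) = 0.008727 / 9 = 0.001.

0.001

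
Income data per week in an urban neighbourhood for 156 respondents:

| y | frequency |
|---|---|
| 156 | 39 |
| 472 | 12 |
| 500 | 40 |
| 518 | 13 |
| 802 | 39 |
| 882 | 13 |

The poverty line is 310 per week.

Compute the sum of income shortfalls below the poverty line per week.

Below the line: 39×156 (q = 39 of N = 156).
Individual gaps: 39×(310−156) = 6006.
Aggregate gap = 6006.

6006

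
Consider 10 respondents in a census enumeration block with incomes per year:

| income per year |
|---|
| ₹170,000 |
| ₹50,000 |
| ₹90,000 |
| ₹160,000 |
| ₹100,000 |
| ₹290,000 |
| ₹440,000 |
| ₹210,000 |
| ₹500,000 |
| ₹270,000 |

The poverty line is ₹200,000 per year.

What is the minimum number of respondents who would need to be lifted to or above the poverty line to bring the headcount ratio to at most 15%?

Currently q = 5 of N = 10 are below the line (H = 0.500).
A headcount ratio of at most 15% allows at most ⌊0.15 × 10⌋ = 1 poor respondents.
So at least 5 − 1 = 4 must be lifted.

4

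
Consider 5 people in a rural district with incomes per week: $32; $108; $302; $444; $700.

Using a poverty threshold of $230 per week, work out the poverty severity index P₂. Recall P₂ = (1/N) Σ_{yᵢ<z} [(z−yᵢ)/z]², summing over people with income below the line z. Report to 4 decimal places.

Poor units: $32, $108 (q = 2 of N = 5).
Gap ratios (z−y)/z: (230−32)/230 = 0.8609; (230−108)/230 = 0.5304.
Squared: 0.7411; 0.2814.
Sum = 1.022457; P₂ = 1.022457 / 5 = 0.2045.

0.2045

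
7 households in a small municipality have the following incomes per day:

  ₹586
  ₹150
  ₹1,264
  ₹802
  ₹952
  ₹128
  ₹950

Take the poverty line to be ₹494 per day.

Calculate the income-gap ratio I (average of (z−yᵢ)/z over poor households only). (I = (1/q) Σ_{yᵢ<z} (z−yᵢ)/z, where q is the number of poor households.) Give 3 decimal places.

Incomes under z: ₹128, ₹150 (q = 2 of N = 7).
Shortfall ratios (z−y)/z: 0.7409, 0.6964; sum = 1.437247.
The income-gap ratio divides by q (the poor only): 1.437247 / 2 = 0.719.

0.719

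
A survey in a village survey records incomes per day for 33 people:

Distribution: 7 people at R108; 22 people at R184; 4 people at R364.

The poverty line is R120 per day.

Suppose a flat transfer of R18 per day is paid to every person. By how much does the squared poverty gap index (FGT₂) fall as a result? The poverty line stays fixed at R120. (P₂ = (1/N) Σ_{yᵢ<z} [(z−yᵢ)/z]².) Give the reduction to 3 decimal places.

0.002

Before: below the line — 7×R108; squared poverty gap index (FGT₂) = 0.00212.
After the R18 transfer: below the line — none; squared poverty gap index (FGT₂) = 0.00000.
Reduction = 0.00212 − 0.00000 = 0.002.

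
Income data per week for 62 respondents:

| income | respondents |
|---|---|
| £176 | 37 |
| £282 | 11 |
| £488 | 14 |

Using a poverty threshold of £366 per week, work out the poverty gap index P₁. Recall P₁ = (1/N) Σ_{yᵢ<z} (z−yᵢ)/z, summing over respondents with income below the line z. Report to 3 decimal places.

Below z: 37×£176, 11×£282 (q = 48 of N = 62).
Shortfall ratios: (366−176)/366 = 0.5191 (×37); (366−282)/366 = 0.2295 (×11).
Sum of shortfalls = 21.732240; P₁ averages over all N: 21.732240 / 62 = 0.351.

0.351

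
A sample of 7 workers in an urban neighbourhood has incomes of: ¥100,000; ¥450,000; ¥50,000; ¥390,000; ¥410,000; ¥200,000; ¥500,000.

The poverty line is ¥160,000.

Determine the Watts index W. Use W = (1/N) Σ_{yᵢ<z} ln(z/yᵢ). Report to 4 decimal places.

Below the line: ¥50,000, ¥100,000 (q = 2 of N = 7).
Log gaps: ln(160000/50000) = 1.1632; ln(160000/100000) = 0.4700.
W = 1.633154 / 7 = 0.2333.

0.2333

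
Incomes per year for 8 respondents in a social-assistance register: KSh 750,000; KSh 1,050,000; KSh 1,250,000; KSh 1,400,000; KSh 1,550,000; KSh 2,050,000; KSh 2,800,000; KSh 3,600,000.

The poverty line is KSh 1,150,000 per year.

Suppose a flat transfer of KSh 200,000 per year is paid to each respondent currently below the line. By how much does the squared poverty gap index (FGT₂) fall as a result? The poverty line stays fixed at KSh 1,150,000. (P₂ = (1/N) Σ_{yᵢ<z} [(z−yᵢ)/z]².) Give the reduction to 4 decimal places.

Before: below the line — KSh 750,000, KSh 1,050,000; squared poverty gap index (FGT₂) = 0.016068.
After the KSh 200,000 transfer: below the line — KSh 950,000; squared poverty gap index (FGT₂) = 0.003781.
Reduction = 0.016068 − 0.003781 = 0.0123.

0.0123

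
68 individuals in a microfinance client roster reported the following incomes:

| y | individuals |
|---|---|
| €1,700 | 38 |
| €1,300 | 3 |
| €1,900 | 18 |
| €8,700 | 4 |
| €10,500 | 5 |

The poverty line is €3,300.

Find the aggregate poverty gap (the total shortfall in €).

Incomes under z: 3×€1,300, 38×€1,700, 18×€1,900 (q = 59 of N = 68).
Individual gaps: 3×(3300−1300) = 6000; 38×(3300−1700) = 60800; 18×(3300−1900) = 25200.
Aggregate gap = €92,000.

€92,000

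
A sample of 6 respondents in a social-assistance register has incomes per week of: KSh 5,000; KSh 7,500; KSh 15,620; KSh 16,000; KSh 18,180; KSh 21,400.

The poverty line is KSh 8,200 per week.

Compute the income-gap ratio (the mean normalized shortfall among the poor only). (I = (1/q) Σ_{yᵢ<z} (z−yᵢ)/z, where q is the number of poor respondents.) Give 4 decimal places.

0.2378

Poor units: KSh 5,000, KSh 7,500 (q = 2 of N = 6).
Relative gaps: 0.3902, 0.0854; sum = 0.475610.
I averages over the q = 2 poor units only: 0.475610 / 2 = 0.2378.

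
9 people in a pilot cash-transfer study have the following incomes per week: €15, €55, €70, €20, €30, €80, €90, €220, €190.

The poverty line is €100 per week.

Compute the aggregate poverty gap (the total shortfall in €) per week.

€340

Below z: €15, €20, €30, €55, €70, €80, €90 (q = 7 of N = 9).
Individual gaps: 100−15 = 85; 100−20 = 80; 100−30 = 70; 100−55 = 45; 100−70 = 30; 100−80 = 20; 100−90 = 10.
Aggregate gap = €340.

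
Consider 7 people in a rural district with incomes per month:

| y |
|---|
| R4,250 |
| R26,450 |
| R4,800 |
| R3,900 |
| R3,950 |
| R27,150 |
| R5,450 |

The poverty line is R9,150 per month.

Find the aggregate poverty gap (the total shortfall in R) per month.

R23,400

Below the line: R3,900, R3,950, R4,250, R4,800, R5,450 (q = 5 of N = 7).
Individual gaps: 9150−3900 = 5250; 9150−3950 = 5200; 9150−4250 = 4900; 9150−4800 = 4350; 9150−5450 = 3700.
Aggregate gap = R23,400.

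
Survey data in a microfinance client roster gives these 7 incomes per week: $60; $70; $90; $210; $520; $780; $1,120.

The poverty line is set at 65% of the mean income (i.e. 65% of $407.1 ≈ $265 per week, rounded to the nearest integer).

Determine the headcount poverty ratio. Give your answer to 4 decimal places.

4 of the 7 families have income below $265.
H = 4/7 = 0.5714.

0.5714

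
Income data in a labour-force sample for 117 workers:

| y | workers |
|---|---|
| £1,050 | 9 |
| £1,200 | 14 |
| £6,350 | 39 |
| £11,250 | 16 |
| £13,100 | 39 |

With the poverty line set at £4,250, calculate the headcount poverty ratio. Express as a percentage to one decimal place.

23 of the 117 workers have income below £4,250.
H = 23/117 = 19.7%.

19.7%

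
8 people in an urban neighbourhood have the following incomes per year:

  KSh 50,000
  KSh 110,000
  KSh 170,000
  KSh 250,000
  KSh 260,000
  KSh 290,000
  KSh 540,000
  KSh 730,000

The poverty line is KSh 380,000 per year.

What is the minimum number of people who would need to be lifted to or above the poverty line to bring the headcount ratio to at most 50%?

Currently q = 6 of N = 8 are below the line (H = 0.750).
A headcount ratio of at most 50% allows at most ⌊0.50 × 8⌋ = 4 poor people.
So at least 6 − 4 = 2 must be lifted.

2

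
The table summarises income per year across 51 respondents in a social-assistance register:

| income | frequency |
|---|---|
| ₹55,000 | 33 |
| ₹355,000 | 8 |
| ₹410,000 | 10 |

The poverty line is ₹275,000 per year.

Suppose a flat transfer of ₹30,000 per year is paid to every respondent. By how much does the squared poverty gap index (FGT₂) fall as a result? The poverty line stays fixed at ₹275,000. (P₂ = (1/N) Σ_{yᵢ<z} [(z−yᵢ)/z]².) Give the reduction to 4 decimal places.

Before: below the line — 33×₹55,000; squared poverty gap index (FGT₂) = 0.414118.
After the ₹30,000 transfer: below the line — 33×₹85,000; squared poverty gap index (FGT₂) = 0.308877.
Reduction = 0.414118 − 0.308877 = 0.1052.

0.1052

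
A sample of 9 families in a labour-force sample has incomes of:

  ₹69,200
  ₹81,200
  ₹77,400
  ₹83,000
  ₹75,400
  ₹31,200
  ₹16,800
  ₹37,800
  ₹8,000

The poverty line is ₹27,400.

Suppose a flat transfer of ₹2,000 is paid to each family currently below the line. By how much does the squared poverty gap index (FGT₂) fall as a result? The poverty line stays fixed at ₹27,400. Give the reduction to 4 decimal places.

0.0166

Before: below the line — ₹8,000, ₹16,800; squared poverty gap index (FGT₂) = 0.072330.
After the ₹2,000 transfer: below the line — ₹10,000, ₹18,800; squared poverty gap index (FGT₂) = 0.055754.
Reduction = 0.072330 − 0.055754 = 0.0166.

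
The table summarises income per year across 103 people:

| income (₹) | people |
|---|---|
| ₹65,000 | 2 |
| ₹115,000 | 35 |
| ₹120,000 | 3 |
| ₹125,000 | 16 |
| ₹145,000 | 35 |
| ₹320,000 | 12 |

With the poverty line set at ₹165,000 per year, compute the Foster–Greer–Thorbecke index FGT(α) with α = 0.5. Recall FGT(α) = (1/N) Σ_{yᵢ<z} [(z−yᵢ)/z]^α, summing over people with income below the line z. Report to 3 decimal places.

0.412

Poor units: 2×₹65,000, 35×₹115,000, 3×₹120,000, 16×₹125,000, 35×₹145,000 (q = 91 of N = 103).
Gap ratios (z−y)/z: (165000−65000)/165000 = 0.6061 (×2); (165000−115000)/165000 = 0.3030 (×35); (165000−120000)/165000 = 0.2727 (×3); (165000−125000)/165000 = 0.2424 (×16); (165000−145000)/165000 = 0.1212 (×35).
Raised to α = 0.5: 0.77850 (×2); 0.55048 (×35); 0.52223 (×3); 0.49237 (×16); 0.34816 (×35).
Sum = 42.453854; FGT(0.5) = 42.453854 / 103 = 0.412.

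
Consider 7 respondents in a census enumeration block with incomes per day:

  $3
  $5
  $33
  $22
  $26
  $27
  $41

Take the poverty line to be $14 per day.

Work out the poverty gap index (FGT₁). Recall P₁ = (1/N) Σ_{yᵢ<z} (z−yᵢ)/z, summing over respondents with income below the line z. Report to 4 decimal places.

0.2041

Incomes under z: $3, $5 (q = 2 of N = 7).
Shortfall ratios: (14−3)/14 = 0.7857; (14−5)/14 = 0.6429.
Sum of shortfalls = 1.428571; P₁ averages over all N: 1.428571 / 7 = 0.2041.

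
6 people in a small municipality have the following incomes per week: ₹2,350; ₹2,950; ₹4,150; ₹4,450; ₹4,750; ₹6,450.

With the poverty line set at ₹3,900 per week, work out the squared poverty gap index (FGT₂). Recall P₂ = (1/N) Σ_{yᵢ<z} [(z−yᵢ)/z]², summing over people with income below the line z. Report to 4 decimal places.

Incomes under z: ₹2,350, ₹2,950 (q = 2 of N = 6).
Relative gaps: (3900−2350)/3900 = 0.3974; (3900−2950)/3900 = 0.2436.
Squared: 0.1580; 0.0593.
Sum = 0.217291; P₂ = 0.217291 / 6 = 0.0362.

0.0362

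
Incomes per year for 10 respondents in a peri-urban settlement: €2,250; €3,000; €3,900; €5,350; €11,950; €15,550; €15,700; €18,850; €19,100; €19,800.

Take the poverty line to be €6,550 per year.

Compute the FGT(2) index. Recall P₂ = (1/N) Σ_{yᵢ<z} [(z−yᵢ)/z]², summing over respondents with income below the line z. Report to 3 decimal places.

0.092

Below z: €2,250, €3,000, €3,900, €5,350 (q = 4 of N = 10).
Relative gaps: (6550−2250)/6550 = 0.6565; (6550−3000)/6550 = 0.5420; (6550−3900)/6550 = 0.4046; (6550−5350)/6550 = 0.1832.
Squared: 0.4310; 0.2937; 0.1637; 0.0336.
Sum = 0.921974; P₂ = 0.921974 / 10 = 0.092.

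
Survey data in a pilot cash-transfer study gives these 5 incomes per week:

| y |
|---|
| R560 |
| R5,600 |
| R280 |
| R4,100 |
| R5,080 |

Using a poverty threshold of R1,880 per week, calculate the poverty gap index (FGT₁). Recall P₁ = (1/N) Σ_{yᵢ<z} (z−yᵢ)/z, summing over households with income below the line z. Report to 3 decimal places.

0.311

Below z: R280, R560 (q = 2 of N = 5).
Normalized shortfalls: (1880−280)/1880 = 0.8511; (1880−560)/1880 = 0.7021.
Σ = 1.553191. Dividing by the full population N = 5 gives P₁ = 0.311.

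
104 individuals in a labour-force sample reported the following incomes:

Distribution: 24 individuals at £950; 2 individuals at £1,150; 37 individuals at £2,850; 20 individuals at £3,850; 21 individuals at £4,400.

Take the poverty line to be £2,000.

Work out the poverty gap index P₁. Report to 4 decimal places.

Incomes under z: 24×£950, 2×£1,150 (q = 26 of N = 104).
Normalized shortfalls: (2000−950)/2000 = 0.5250 (×24); (2000−1150)/2000 = 0.4250 (×2).
Sum of shortfalls = 13.450000; P₁ averages over all N: 13.450000 / 104 = 0.1293.

0.1293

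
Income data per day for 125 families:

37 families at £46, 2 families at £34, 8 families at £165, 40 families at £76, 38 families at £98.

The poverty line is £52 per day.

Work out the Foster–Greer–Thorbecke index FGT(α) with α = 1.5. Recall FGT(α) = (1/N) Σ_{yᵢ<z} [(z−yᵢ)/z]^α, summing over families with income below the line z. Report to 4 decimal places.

0.0149

Poor units: 2×£34, 37×£46 (q = 39 of N = 125).
Relative gaps: (52−34)/52 = 0.3462 (×2); (52−46)/52 = 0.1154 (×37).
Raised to α = 1.5: 0.20366 (×2); 0.03919 (×37).
Sum = 1.857504; FGT(1.5) = 1.857504 / 125 = 0.0149.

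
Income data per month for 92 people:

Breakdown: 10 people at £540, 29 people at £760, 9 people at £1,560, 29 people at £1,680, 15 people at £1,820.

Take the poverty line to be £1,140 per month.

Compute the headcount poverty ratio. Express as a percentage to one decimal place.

42.4%

39 of the 92 people have income below £1,140.
H = 39/92 = 42.4%.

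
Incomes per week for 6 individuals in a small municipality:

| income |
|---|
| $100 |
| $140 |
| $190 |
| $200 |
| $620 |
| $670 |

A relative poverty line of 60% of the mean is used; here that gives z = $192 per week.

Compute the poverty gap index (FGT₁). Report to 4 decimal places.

0.1267

Poor units: $100, $140, $190 (q = 3 of N = 6).
Gap ratios (z−y)/z: (192−100)/192 = 0.4792; (192−140)/192 = 0.2708; (192−190)/192 = 0.0104.
Sum of shortfalls = 0.760417; P₁ averages over all N: 0.760417 / 6 = 0.1267.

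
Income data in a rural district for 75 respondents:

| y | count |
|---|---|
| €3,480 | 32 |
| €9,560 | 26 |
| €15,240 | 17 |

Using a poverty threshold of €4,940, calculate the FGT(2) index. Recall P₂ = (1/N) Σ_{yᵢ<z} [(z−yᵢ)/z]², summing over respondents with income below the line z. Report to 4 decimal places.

0.0373

Poor units: 32×€3,480 (q = 32 of N = 75).
Gap ratios (z−y)/z: (4940−3480)/4940 = 0.2955 (×32).
Squared: 0.0873 (×32).
Sum = 2.795129; P₂ = 2.795129 / 75 = 0.0373.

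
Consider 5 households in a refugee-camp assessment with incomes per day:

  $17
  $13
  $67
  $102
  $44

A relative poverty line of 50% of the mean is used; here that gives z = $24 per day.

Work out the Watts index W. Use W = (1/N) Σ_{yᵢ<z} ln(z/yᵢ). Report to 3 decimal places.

Incomes under z: $13, $17 (q = 2 of N = 5).
Log shortfalls: ln(24/13) = 0.6131; ln(24/17) = 0.3448.
W = 0.957945 / 5 = 0.192.

0.192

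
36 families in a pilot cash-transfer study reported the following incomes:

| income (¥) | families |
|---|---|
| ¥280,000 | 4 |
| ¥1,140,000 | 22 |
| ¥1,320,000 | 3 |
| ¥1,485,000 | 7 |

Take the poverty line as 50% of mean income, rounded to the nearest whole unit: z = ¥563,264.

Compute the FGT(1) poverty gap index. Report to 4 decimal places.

0.0559

Below z: 4×¥280,000 (q = 4 of N = 36).
Relative gaps: (563264−280000)/563264 = 0.5029 (×4).
Σ = 2.011590. Dividing by the full population N = 36 gives P₁ = 0.0559.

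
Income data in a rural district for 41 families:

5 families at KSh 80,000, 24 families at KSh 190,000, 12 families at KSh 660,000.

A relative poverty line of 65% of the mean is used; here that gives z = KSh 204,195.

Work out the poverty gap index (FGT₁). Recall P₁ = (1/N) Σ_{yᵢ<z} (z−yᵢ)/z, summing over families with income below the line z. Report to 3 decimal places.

0.115

Below the line: 5×KSh 80,000, 24×KSh 190,000 (q = 29 of N = 41).
Shortfall ratios: (204195−80000)/204195 = 0.6082 (×5); (204195−190000)/204195 = 0.0695 (×24).
Σ = 4.709493. Dividing by the full population N = 41 gives P₁ = 0.115.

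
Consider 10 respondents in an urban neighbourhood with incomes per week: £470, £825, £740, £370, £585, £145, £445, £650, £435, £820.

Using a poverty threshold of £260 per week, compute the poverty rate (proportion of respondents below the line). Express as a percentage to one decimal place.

1 of the 10 respondents have income below £260.
H = 1/10 = 10.0%.

10.0%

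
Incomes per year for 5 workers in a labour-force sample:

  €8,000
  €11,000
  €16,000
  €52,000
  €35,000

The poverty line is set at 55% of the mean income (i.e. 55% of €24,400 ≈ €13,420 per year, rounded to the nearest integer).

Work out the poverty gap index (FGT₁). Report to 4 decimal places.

0.1168

Incomes under z: €8,000, €11,000 (q = 2 of N = 5).
Relative gaps: (13420−8000)/13420 = 0.4039; (13420−11000)/13420 = 0.1803.
Σ = 0.584203. Dividing by the full population N = 5 gives P₁ = 0.1168.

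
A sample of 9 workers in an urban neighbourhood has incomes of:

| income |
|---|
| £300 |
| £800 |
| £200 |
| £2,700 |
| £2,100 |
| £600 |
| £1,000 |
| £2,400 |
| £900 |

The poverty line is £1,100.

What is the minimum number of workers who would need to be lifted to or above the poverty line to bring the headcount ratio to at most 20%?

5

Currently q = 6 of N = 9 are below the line (H = 0.667).
A headcount ratio of at most 20% allows at most ⌊0.20 × 9⌋ = 1 poor workers.
So at least 6 − 1 = 5 must be lifted.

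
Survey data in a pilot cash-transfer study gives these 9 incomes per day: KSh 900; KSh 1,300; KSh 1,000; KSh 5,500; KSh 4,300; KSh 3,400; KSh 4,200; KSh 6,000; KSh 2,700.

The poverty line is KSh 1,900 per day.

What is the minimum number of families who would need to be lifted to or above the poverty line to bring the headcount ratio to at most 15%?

2

Currently q = 3 of N = 9 are below the line (H = 0.333).
A headcount ratio of at most 15% allows at most ⌊0.15 × 9⌋ = 1 poor families.
So at least 3 − 1 = 2 must be lifted.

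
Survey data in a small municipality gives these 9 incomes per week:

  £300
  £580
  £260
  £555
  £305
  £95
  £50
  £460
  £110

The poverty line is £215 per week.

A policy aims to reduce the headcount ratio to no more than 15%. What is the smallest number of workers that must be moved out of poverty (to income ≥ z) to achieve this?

3 of the 9 workers are poor, so H = 3/9 = 0.333.
A headcount ratio of at most 15% allows at most ⌊0.15 × 9⌋ = 1 poor workers.
So at least 3 − 1 = 2 must be lifted.

2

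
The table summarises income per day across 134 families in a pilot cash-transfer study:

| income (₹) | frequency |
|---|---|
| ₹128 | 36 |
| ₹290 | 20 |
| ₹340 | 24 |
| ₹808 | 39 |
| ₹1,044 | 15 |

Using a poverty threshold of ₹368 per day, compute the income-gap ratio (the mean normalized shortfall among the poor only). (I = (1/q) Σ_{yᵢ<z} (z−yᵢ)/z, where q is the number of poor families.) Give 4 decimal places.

0.3693

Poor units: 36×₹128, 20×₹290, 24×₹340 (q = 80 of N = 134).
Relative gaps: 0.6522 (×36), 0.2120 (×20), 0.0761 (×24); sum = 29.543478.
I averages over the q = 80 poor units only: 29.543478 / 80 = 0.3693.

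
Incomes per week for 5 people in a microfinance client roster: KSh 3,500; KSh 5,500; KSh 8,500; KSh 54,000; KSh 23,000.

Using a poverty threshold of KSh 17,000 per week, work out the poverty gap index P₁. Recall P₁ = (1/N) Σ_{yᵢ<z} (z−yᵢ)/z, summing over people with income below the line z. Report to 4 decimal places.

0.3941

Below the line: KSh 3,500, KSh 5,500, KSh 8,500 (q = 3 of N = 5).
Relative gaps: (17000−3500)/17000 = 0.7941; (17000−5500)/17000 = 0.6765; (17000−8500)/17000 = 0.5000.
Sum of shortfalls = 1.970588; P₁ averages over all N: 1.970588 / 5 = 0.3941.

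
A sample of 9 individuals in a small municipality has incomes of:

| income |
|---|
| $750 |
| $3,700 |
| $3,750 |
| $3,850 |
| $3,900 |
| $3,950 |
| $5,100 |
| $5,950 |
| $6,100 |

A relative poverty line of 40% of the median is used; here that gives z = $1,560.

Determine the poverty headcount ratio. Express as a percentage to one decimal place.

11.1%

1 of the 9 individuals have income below $1,560.
H = 1/9 = 11.1%.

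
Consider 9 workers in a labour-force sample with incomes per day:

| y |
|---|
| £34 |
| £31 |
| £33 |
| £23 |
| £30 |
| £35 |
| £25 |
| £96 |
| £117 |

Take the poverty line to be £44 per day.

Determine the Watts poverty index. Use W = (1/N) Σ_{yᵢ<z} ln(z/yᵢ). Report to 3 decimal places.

Poor units: £23, £25, £30, £31, £33, £34, £35 (q = 7 of N = 9).
Log shortfalls: ln(44/23) = 0.6487; ln(44/25) = 0.5653; ln(44/30) = 0.3830; ln(44/31) = 0.3502; ln(44/33) = 0.2877; ln(44/34) = 0.2578; ln(44/35) = 0.2288.
W = 2.721557 / 9 = 0.302.

0.302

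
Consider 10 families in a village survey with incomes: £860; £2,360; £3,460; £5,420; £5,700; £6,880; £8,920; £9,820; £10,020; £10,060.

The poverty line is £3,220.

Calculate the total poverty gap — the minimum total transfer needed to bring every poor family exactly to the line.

Below the line: £860, £2,360 (q = 2 of N = 10).
Individual gaps: 3220−860 = 2360; 3220−2360 = 860.
Aggregate gap = £3,220.

£3,220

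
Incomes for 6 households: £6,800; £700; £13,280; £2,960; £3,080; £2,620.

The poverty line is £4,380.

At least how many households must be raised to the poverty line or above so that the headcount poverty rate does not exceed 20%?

3

4 of the 6 households are poor, so H = 4/6 = 0.667.
A headcount ratio of at most 20% allows at most ⌊0.20 × 6⌋ = 1 poor households.
So at least 4 − 1 = 3 must be lifted.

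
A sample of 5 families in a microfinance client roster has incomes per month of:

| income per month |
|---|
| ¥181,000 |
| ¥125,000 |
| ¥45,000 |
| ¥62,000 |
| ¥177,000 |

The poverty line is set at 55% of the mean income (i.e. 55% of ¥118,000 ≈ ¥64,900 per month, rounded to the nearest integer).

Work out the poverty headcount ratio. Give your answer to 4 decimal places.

2 of the 5 families have income below ¥64,900.
H = 2/5 = 0.4000.

0.4000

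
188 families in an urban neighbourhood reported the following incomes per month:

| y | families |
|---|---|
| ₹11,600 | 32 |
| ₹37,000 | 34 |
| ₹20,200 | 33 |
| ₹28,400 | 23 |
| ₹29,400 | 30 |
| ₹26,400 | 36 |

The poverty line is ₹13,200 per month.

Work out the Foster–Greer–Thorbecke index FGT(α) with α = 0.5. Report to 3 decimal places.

0.059

Below the line: 32×₹11,600 (q = 32 of N = 188).
Normalized shortfalls: (13200−11600)/13200 = 0.1212 (×32).
Raised to α = 0.5: 0.34816 (×32).
Sum = 11.140970; FGT(0.5) = 11.140970 / 188 = 0.059.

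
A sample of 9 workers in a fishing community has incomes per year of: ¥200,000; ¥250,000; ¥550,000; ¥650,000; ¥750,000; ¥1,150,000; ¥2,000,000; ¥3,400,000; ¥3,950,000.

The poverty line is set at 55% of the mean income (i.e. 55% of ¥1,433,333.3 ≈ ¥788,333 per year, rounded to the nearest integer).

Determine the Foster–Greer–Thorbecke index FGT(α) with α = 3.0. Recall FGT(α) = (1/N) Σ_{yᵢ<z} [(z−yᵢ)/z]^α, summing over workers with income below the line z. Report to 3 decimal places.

0.085

Below the line: ¥200,000, ¥250,000, ¥550,000, ¥650,000, ¥750,000 (q = 5 of N = 9).
Normalized shortfalls: (788333−200000)/788333 = 0.7463; (788333−250000)/788333 = 0.6829; (788333−550000)/788333 = 0.3023; (788333−650000)/788333 = 0.1755; (788333−750000)/788333 = 0.0486.
Raised to α = 3.0: 0.41566; 0.31844; 0.02763; 0.00540; 0.00011.
Sum = 0.767250; FGT(3.0) = 0.767250 / 9 = 0.085.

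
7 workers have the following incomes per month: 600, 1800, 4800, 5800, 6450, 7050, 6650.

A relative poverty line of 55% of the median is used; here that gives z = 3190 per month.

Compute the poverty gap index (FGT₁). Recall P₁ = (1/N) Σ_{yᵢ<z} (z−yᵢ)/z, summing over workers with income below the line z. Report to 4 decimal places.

0.1782

Below z: 600, 1800 (q = 2 of N = 7).
Normalized shortfalls: (3190−600)/3190 = 0.8119; (3190−1800)/3190 = 0.4357.
Σ = 1.247649. Dividing by the full population N = 7 gives P₁ = 0.1782.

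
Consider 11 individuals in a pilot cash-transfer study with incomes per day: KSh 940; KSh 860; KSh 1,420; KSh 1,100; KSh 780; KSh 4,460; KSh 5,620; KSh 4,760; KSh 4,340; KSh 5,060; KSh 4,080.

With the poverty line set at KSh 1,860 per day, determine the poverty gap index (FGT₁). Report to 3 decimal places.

0.205

Poor units: KSh 780, KSh 860, KSh 940, KSh 1,100, KSh 1,420 (q = 5 of N = 11).
Normalized shortfalls: (1860−780)/1860 = 0.5806; (1860−860)/1860 = 0.5376; (1860−940)/1860 = 0.4946; (1860−1100)/1860 = 0.4086; (1860−1420)/1860 = 0.2366.
Σ = 2.258065. Dividing by the full population N = 11 gives P₁ = 0.205.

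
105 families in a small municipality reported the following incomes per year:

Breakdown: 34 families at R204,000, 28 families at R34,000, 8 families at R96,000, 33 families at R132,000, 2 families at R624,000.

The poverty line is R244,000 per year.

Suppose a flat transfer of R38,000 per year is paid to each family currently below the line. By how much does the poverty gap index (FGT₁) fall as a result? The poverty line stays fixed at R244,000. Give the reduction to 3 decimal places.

Before: below the line — 28×R34,000, 8×R96,000, 33×R132,000, 34×R204,000; poverty gap index (FGT₁) = 0.47307.
After the R38,000 transfer: below the line — 28×R72,000, 8×R134,000, 33×R170,000, 34×R242,000; poverty gap index (FGT₁) = 0.32030.
Reduction = 0.47307 − 0.32030 = 0.153.

0.153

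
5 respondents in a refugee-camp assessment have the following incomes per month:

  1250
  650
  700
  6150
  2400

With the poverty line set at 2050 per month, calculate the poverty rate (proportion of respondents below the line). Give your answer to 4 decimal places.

3 of the 5 respondents have income below 2050.
H = 3/5 = 0.6000.

0.6000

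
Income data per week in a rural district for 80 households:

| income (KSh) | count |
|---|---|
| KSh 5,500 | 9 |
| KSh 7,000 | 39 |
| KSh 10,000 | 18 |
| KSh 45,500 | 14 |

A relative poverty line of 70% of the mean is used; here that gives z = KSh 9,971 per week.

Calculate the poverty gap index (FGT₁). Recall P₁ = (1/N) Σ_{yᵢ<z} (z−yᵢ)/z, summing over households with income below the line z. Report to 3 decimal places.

0.196

Below z: 9×KSh 5,500, 39×KSh 7,000 (q = 48 of N = 80).
Relative gaps: (9971−5500)/9971 = 0.4484 (×9); (9971−7000)/9971 = 0.2980 (×39).
Sum of shortfalls = 15.656203; P₁ averages over all N: 15.656203 / 80 = 0.196.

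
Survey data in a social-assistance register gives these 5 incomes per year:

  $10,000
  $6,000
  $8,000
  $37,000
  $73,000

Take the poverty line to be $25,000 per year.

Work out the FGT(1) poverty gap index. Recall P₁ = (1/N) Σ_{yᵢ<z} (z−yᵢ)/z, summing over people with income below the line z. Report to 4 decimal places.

Below z: $6,000, $8,000, $10,000 (q = 3 of N = 5).
Gap ratios (z−y)/z: (25000−6000)/25000 = 0.7600; (25000−8000)/25000 = 0.6800; (25000−10000)/25000 = 0.6000.
Σ = 2.040000. Dividing by the full population N = 5 gives P₁ = 0.4080.

0.4080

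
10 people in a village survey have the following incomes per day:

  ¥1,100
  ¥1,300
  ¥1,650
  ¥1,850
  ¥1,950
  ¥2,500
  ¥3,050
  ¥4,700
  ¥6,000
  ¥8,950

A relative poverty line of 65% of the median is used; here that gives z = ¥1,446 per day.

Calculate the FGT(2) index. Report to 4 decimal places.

Below z: ¥1,100, ¥1,300 (q = 2 of N = 10).
Shortfall ratios: (1446−1100)/1446 = 0.2393; (1446−1300)/1446 = 0.1010.
Squared: 0.0573; 0.0102.
Sum = 0.067450; P₂ = 0.067450 / 10 = 0.0067.

0.0067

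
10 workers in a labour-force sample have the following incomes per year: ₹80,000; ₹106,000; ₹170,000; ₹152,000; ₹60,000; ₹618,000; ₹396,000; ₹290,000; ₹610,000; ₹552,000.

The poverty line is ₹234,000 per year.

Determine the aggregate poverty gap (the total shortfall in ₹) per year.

Poor units: ₹60,000, ₹80,000, ₹106,000, ₹152,000, ₹170,000 (q = 5 of N = 10).
Individual gaps: 234000−60000 = 174000; 234000−80000 = 154000; 234000−106000 = 128000; 234000−152000 = 82000; 234000−170000 = 64000.
Aggregate gap = ₹602,000.

₹602,000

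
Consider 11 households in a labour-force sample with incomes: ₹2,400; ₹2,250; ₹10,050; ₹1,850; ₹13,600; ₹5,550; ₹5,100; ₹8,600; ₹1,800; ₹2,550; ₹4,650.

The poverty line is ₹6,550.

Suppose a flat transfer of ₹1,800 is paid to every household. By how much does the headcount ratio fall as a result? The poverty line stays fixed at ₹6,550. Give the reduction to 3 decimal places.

Before: below the line — ₹1,800, ₹1,850, ₹2,250, ₹2,400, ₹2,550, ₹4,650, ₹5,100, ₹5,550; headcount ratio = 0.72727.
After the ₹1,800 transfer: below the line — ₹3,600, ₹3,650, ₹4,050, ₹4,200, ₹4,350, ₹6,450; headcount ratio = 0.54545.
Reduction = 0.72727 − 0.54545 = 0.182.

0.182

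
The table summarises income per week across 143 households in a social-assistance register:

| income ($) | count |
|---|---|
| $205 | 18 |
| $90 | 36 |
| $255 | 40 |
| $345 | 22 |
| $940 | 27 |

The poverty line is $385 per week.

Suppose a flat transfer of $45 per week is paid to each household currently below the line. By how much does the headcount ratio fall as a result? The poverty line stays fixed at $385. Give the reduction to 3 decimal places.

Before: below the line — 36×$90, 18×$205, 40×$255, 22×$345; headcount ratio = 0.81119.
After the $45 transfer: below the line — 36×$135, 18×$250, 40×$300; headcount ratio = 0.65734.
Reduction = 0.81119 − 0.65734 = 0.154.

0.154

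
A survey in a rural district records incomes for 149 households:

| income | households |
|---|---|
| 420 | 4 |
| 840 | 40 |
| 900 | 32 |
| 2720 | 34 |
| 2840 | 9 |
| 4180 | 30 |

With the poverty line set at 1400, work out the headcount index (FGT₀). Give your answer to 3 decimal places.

0.510

76 of the 149 households have income below 1400.
H = 76/149 = 0.510.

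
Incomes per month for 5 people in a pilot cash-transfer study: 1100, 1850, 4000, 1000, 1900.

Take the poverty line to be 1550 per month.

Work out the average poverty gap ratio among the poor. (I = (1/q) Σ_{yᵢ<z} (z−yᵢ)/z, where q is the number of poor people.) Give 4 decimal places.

0.3226

Below the line: 1000, 1100 (q = 2 of N = 5).
Relative gaps: 0.3548, 0.2903; sum = 0.645161.
The income-gap ratio divides by q (the poor only): 0.645161 / 2 = 0.3226.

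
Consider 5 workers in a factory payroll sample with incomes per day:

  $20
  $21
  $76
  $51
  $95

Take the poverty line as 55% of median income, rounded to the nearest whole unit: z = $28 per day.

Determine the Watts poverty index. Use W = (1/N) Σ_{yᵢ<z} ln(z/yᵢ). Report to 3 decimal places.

0.125

Below the line: $20, $21 (q = 2 of N = 5).
ln(z/y) terms: ln(28/20) = 0.3365; ln(28/21) = 0.2877.
W = 0.624154 / 5 = 0.125.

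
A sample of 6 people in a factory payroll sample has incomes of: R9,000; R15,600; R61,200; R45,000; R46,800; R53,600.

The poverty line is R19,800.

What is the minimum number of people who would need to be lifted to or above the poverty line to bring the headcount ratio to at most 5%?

2

2 of the 6 people are poor, so H = 2/6 = 0.333.
A headcount ratio of at most 5% allows at most ⌊0.05 × 6⌋ = 0 poor people.
So at least 2 − 0 = 2 must be lifted.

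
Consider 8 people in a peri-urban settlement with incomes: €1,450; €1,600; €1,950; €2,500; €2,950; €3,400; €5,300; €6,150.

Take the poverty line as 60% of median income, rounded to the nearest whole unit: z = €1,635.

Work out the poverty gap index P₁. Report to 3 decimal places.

Below z: €1,450, €1,600 (q = 2 of N = 8).
Gap ratios (z−y)/z: (1635−1450)/1635 = 0.1131; (1635−1600)/1635 = 0.0214.
Σ = 0.134557. Dividing by the full population N = 8 gives P₁ = 0.017.

0.017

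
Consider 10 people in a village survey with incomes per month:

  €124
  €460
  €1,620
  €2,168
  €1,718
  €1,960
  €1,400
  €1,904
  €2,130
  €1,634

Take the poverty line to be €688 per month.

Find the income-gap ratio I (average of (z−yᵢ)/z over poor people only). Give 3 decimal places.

0.576

Below z: €124, €460 (q = 2 of N = 10).
Relative gaps: 0.8198, 0.3314; sum = 1.151163.
The income-gap ratio divides by q (the poor only): 1.151163 / 2 = 0.576.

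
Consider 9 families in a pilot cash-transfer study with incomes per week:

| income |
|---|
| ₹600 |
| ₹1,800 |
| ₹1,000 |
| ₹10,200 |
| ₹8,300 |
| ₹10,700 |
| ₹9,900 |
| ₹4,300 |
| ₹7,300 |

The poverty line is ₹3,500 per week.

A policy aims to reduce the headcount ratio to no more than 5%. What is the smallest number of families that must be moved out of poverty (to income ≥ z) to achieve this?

3

Currently q = 3 of N = 9 are below the line (H = 0.333).
A headcount ratio of at most 5% allows at most ⌊0.05 × 9⌋ = 0 poor families.
So at least 3 − 0 = 3 must be lifted.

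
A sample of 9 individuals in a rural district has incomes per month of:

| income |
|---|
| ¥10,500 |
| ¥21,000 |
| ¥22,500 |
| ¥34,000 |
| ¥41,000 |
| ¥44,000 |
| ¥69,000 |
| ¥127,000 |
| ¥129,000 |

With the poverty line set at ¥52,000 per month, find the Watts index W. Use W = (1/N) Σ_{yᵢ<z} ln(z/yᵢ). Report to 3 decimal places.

0.464

Incomes under z: ¥10,500, ¥21,000, ¥22,500, ¥34,000, ¥41,000, ¥44,000 (q = 6 of N = 9).
Log gaps: ln(52000/10500) = 1.5999; ln(52000/21000) = 0.9067; ln(52000/22500) = 0.8377; ln(52000/34000) = 0.4249; ln(52000/41000) = 0.2377; ln(52000/44000) = 0.1671.
W = 4.173927 / 9 = 0.464.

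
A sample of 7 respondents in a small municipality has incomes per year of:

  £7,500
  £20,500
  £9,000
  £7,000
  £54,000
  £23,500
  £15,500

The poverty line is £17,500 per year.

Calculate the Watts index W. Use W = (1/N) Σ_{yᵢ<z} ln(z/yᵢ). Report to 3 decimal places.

0.364

Below the line: £7,000, £7,500, £9,000, £15,500 (q = 4 of N = 7).
Log shortfalls: ln(17500/7000) = 0.9163; ln(17500/7500) = 0.8473; ln(17500/9000) = 0.6650; ln(17500/15500) = 0.1214.
W = 2.549926 / 7 = 0.364.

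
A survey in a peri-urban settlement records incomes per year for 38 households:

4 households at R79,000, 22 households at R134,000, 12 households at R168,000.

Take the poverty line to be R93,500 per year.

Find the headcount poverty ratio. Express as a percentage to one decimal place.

10.5%

4 of the 38 households have income below R93,500.
H = 4/38 = 10.5%.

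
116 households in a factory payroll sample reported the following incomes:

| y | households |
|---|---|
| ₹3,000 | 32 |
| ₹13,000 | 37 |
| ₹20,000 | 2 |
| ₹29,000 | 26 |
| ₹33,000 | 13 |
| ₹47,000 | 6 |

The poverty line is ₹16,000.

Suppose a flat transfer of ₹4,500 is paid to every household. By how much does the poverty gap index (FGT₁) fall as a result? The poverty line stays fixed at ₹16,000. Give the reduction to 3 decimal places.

0.137

Before: below the line — 32×₹3,000, 37×₹13,000; poverty gap index (FGT₁) = 0.28394.
After the ₹4,500 transfer: below the line — 32×₹7,500; poverty gap index (FGT₁) = 0.14655.
Reduction = 0.28394 − 0.14655 = 0.137.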